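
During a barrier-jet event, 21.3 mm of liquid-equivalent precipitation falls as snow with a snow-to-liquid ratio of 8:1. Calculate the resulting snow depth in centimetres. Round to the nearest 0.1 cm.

Snow depth = liquid × ratio = 21.3 mm × 8 = 170.4 mm = 17.0 cm.

snow depth ≈ 17.0 cm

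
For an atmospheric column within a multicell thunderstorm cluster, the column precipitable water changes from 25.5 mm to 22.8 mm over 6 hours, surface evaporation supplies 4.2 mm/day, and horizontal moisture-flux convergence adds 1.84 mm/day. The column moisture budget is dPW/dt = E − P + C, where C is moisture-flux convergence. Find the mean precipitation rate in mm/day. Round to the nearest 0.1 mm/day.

P ≈ 16.8 mm/day

dPW/dt = (22.8 − 25.5) mm / (6/24 day) = -10.800 mm/day.
P = E + C − dPW/dt = 4.2 + (1.84) − (-10.800) = 16.8 mm/day.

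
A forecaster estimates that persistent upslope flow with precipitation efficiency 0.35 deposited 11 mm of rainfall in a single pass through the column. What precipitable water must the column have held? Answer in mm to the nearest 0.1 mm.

PW = rainfall / ε = 11 / 0.35 = 31.4 mm.

PW ≈ 31.4 mm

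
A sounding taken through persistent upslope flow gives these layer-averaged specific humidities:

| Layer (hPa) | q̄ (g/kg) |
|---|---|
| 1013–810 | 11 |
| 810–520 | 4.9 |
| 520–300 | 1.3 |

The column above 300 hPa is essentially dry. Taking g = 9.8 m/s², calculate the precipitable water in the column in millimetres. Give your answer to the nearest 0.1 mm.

Precipitable water is the column-integrated vapour mass per unit area: PW = (1/g) Σ q̄ Δp, with q in kg/kg and Δp in Pa (1 kg/m² of water = 1 mm).
Layer 1013–810 hPa: Δp = 203 hPa = 20300 Pa, q̄ = 0.011 kg/kg → 0.011 × 20300 / 9.8 = 22.79 mm
Layer 810–520 hPa: Δp = 290 hPa = 29000 Pa, q̄ = 0.0049 kg/kg → 0.0049 × 29000 / 9.8 = 14.50 mm
Layer 520–300 hPa: Δp = 220 hPa = 22000 Pa, q̄ = 0.0013 kg/kg → 0.0013 × 22000 / 9.8 = 2.92 mm
PW = 22.79 + 14.50 + 2.92 = 40.21 ≈ 40.2 mm.

PW ≈ 40.2 mm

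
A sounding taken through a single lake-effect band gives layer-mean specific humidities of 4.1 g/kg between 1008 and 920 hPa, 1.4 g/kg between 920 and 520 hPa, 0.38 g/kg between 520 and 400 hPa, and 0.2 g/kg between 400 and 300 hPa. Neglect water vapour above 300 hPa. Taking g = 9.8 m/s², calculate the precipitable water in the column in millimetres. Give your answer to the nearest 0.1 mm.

Precipitable water is the column-integrated vapour mass per unit area: PW = (1/g) Σ q̄ Δp, with q in kg/kg and Δp in Pa (1 kg/m² of water = 1 mm).
Layer 1008–920 hPa: Δp = 88 hPa = 8800 Pa, q̄ = 0.0041 kg/kg → 0.0041 × 8800 / 9.8 = 3.68 mm
Layer 920–520 hPa: Δp = 400 hPa = 40000 Pa, q̄ = 0.0014 kg/kg → 0.0014 × 40000 / 9.8 = 5.71 mm
Layer 520–400 hPa: Δp = 120 hPa = 12000 Pa, q̄ = 0.00038 kg/kg → 0.00038 × 12000 / 9.8 = 0.47 mm
Layer 400–300 hPa: Δp = 100 hPa = 10000 Pa, q̄ = 0.0002 kg/kg → 0.0002 × 10000 / 9.8 = 0.20 mm
PW = 3.68 + 5.71 + 0.47 + 0.20 = 10.06 ≈ 10.1 mm.

PW ≈ 10.1 mm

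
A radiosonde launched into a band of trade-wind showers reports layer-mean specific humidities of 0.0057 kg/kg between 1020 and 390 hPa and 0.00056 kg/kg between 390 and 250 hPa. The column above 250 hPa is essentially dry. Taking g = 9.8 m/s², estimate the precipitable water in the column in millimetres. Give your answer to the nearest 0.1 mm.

PW ≈ 37.4 mm

Precipitable water is the column-integrated vapour mass per unit area: PW = (1/g) Σ q̄ Δp, with q in kg/kg and Δp in Pa (1 kg/m² of water = 1 mm).
Layer 1020–390 hPa: Δp = 630 hPa = 63000 Pa, q̄ = 0.0057 kg/kg → 0.0057 × 63000 / 9.8 = 36.64 mm
Layer 390–250 hPa: Δp = 140 hPa = 14000 Pa, q̄ = 0.00056 kg/kg → 0.00056 × 14000 / 9.8 = 0.80 mm
PW = 36.64 + 0.80 = 37.44 ≈ 37.4 mm.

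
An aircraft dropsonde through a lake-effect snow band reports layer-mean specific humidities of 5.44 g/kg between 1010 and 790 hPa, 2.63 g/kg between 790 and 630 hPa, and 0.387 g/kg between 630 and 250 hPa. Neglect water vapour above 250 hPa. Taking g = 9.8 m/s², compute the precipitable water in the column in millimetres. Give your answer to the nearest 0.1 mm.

Precipitable water is the column-integrated vapour mass per unit area: PW = (1/g) Σ q̄ Δp, with q in kg/kg and Δp in Pa (1 kg/m² of water = 1 mm).
Layer 1010–790 hPa: Δp = 220 hPa = 22000 Pa, q̄ = 0.00544 kg/kg → 0.00544 × 22000 / 9.8 = 12.21 mm
Layer 790–630 hPa: Δp = 160 hPa = 16000 Pa, q̄ = 0.00263 kg/kg → 0.00263 × 16000 / 9.8 = 4.29 mm
Layer 630–250 hPa: Δp = 380 hPa = 38000 Pa, q̄ = 0.000387 kg/kg → 0.000387 × 38000 / 9.8 = 1.50 mm
PW = 12.21 + 4.29 + 1.50 = 18.00 ≈ 18.0 mm.

PW ≈ 18.0 mm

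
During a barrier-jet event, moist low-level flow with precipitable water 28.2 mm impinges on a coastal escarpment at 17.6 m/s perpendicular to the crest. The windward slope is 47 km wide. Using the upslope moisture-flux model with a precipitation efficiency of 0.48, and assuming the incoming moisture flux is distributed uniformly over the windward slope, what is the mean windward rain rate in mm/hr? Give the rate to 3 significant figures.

R ≈ 18.2 mm/hr

Incoming column moisture flux per unit ridge length: F = V × PW = 17.6 × 28.2 = 496.32 mm·m/s.
Spread over the 47 km slope with efficiency ε = 0.48: R = ε·F/W = 0.48 × 496.32 / 47000 m = 5.069e-03 mm/s.
R = 5.069e-03 × 3600 = 18.2 mm/hr.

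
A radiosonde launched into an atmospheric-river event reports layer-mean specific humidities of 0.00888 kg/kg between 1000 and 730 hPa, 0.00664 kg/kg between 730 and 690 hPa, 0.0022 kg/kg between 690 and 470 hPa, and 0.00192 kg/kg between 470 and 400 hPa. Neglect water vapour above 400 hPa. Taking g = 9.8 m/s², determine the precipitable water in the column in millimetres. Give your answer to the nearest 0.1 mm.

PW ≈ 33.5 mm

Precipitable water is the column-integrated vapour mass per unit area: PW = (1/g) Σ q̄ Δp, with q in kg/kg and Δp in Pa (1 kg/m² of water = 1 mm).
Layer 1000–730 hPa: Δp = 270 hPa = 27000 Pa, q̄ = 0.00888 kg/kg → 0.00888 × 27000 / 9.8 = 24.47 mm
Layer 730–690 hPa: Δp = 40 hPa = 4000 Pa, q̄ = 0.00664 kg/kg → 0.00664 × 4000 / 9.8 = 2.71 mm
Layer 690–470 hPa: Δp = 220 hPa = 22000 Pa, q̄ = 0.0022 kg/kg → 0.0022 × 22000 / 9.8 = 4.94 mm
Layer 470–400 hPa: Δp = 70 hPa = 7000 Pa, q̄ = 0.00192 kg/kg → 0.00192 × 7000 / 9.8 = 1.37 mm
PW = 24.47 + 2.71 + 4.94 + 1.37 = 33.49 ≈ 33.5 mm.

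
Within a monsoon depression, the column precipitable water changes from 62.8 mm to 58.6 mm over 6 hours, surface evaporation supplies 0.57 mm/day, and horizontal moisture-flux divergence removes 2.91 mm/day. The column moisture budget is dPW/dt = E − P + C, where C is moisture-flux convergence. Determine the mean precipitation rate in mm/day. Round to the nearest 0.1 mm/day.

dPW/dt = (58.6 − 62.8) mm / (6/24 day) = -16.800 mm/day.
P = E + C − dPW/dt = 0.57 + (-2.91) − (-16.800) = 14.5 mm/day.

P ≈ 14.5 mm/day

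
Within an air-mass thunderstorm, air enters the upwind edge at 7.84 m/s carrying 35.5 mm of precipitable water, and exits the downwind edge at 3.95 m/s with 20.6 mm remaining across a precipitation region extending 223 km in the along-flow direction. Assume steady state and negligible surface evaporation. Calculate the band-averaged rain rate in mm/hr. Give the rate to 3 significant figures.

R ≈ 3.18 mm/hr

Column moisture flux per unit crosswind length is F = V × PW.
Inflow: F_in = 7.84 × 35.5 = 278.32 mm·m/s
Outflow: F_out = 3.95 × 20.6 = 81.37 mm·m/s
Steady-state rate R = (F_in − F_out)/L = (278.32 − 81.37) / 223000 m = 8.832e-04 mm/s.
R = 8.832e-04 × 3600 = 3.18 mm/hr.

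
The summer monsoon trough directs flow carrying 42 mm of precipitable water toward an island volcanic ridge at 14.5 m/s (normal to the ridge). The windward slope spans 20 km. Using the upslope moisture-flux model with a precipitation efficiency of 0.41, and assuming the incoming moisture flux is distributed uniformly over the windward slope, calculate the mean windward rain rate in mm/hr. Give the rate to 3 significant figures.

Incoming column moisture flux per unit ridge length: F = V × PW = 14.5 × 42 = 609 mm·m/s.
Spread over the 20 km slope with efficiency ε = 0.41: R = ε·F/W = 0.41 × 609 / 20000 m = 1.248e-02 mm/s.
R = 1.248e-02 × 3600 = 44.9 mm/hr.

R ≈ 44.9 mm/hr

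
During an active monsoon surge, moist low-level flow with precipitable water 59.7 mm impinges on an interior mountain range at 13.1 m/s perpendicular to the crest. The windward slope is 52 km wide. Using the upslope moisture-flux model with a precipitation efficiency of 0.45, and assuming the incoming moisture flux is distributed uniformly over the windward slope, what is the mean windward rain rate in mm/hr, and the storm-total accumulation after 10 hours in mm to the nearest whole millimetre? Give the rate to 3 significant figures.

Incoming column moisture flux per unit ridge length: F = V × PW = 13.1 × 59.7 = 782.07 mm·m/s.
Spread over the 52 km slope with efficiency ε = 0.45: R = ε·F/W = 0.45 × 782.07 / 52000 m = 6.768e-03 mm/s.
R = 6.768e-03 × 3600 = 24.4 mm/hr.
Over 10 h: total = 24.4 × 10 = 244 mm.

R ≈ 24.4 mm/hr; total ≈ 244 mm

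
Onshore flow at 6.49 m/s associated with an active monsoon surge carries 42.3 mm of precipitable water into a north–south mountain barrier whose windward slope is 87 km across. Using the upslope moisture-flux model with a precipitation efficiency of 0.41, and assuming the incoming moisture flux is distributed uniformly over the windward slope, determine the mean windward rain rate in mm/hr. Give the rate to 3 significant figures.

R ≈ 4.66 mm/hr

Incoming column moisture flux per unit ridge length: F = V × PW = 6.49 × 42.3 = 274.527 mm·m/s.
Spread over the 87 km slope with efficiency ε = 0.41: R = ε·F/W = 0.41 × 274.527 / 87000 m = 1.294e-03 mm/s.
R = 1.294e-03 × 3600 = 4.66 mm/hr.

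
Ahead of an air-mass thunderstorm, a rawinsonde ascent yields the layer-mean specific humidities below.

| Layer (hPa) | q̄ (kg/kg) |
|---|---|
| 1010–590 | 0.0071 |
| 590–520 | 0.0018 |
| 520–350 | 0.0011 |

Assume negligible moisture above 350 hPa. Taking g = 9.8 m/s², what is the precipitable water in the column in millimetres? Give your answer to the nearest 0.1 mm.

Precipitable water is the column-integrated vapour mass per unit area: PW = (1/g) Σ q̄ Δp, with q in kg/kg and Δp in Pa (1 kg/m² of water = 1 mm).
Layer 1010–590 hPa: Δp = 420 hPa = 42000 Pa, q̄ = 0.0071 kg/kg → 0.0071 × 42000 / 9.8 = 30.43 mm
Layer 590–520 hPa: Δp = 70 hPa = 7000 Pa, q̄ = 0.0018 kg/kg → 0.0018 × 7000 / 9.8 = 1.29 mm
Layer 520–350 hPa: Δp = 170 hPa = 17000 Pa, q̄ = 0.0011 kg/kg → 0.0011 × 17000 / 9.8 = 1.91 mm
PW = 30.43 + 1.29 + 1.91 = 33.63 ≈ 33.6 mm.

PW ≈ 33.6 mm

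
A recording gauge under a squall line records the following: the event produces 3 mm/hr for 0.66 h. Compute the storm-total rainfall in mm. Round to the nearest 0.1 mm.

total ≈ 2.0 mm

Total = Σ Rᵢ Δtᵢ = 3 × 0.66
      = 1.98 = 2.0 mm.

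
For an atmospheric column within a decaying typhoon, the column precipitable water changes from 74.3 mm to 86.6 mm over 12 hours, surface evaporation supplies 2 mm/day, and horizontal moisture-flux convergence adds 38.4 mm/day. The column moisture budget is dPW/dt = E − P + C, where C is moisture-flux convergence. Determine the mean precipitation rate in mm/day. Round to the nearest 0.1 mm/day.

P ≈ 15.8 mm/day

dPW/dt = (86.6 − 74.3) mm / (12/24 day) = +24.600 mm/day.
P = E + C − dPW/dt = 2 + (38.4) − (+24.600) = 15.8 mm/day.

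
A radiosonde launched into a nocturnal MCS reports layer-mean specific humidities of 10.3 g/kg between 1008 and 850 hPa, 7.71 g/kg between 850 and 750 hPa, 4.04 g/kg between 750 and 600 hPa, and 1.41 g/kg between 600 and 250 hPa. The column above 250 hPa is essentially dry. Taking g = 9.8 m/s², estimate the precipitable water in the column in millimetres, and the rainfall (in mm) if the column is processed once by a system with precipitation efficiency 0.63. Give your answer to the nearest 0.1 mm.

PW ≈ 35.7 mm; rainfall ≈ 22.5 mm

Precipitable water is the column-integrated vapour mass per unit area: PW = (1/g) Σ q̄ Δp, with q in kg/kg and Δp in Pa (1 kg/m² of water = 1 mm).
Layer 1008–850 hPa: Δp = 158 hPa = 15800 Pa, q̄ = 0.0103 kg/kg → 0.0103 × 15800 / 9.8 = 16.61 mm
Layer 850–750 hPa: Δp = 100 hPa = 10000 Pa, q̄ = 0.00771 kg/kg → 0.00771 × 10000 / 9.8 = 7.87 mm
Layer 750–600 hPa: Δp = 150 hPa = 15000 Pa, q̄ = 0.00404 kg/kg → 0.00404 × 15000 / 9.8 = 6.18 mm
Layer 600–250 hPa: Δp = 350 hPa = 35000 Pa, q̄ = 0.00141 kg/kg → 0.00141 × 35000 / 9.8 = 5.04 mm
PW = 16.61 + 7.87 + 6.18 + 5.04 = 35.70 ≈ 35.7 mm.
Rainfall = ε × PW = 0.63 × 35.7 = 22.5 mm.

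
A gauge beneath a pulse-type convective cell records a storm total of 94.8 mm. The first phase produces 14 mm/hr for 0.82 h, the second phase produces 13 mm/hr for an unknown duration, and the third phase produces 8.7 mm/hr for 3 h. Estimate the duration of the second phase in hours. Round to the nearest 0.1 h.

duration ≈ 4.4 h

Known phases: 14 × 0.82 + 8.7 × 3 = 11.48 + 26.1 = 37.58 mm.
Remaining depth = 94.8 − 37.58 = 57.22 mm.
Duration = 57.22 / 13 = 4.4 h.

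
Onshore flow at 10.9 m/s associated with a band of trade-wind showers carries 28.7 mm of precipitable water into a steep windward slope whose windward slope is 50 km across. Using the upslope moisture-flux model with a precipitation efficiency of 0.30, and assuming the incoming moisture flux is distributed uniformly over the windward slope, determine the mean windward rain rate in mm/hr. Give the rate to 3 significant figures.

R ≈ 6.76 mm/hr

Incoming column moisture flux per unit ridge length: F = V × PW = 10.9 × 28.7 = 312.83 mm·m/s.
Spread over the 50 km slope with efficiency ε = 0.30: R = ε·F/W = 0.30 × 312.83 / 50000 m = 1.877e-03 mm/s.
R = 1.877e-03 × 3600 = 6.76 mm/hr.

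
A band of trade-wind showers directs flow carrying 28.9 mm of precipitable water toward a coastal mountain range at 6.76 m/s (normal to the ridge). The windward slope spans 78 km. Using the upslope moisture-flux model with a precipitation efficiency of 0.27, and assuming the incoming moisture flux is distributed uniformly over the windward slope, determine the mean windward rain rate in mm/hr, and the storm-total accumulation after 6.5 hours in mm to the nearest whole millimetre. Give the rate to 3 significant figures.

Incoming column moisture flux per unit ridge length: F = V × PW = 6.76 × 28.9 = 195.364 mm·m/s.
Spread over the 78 km slope with efficiency ε = 0.27: R = ε·F/W = 0.27 × 195.364 / 78000 m = 6.763e-04 mm/s.
R = 6.763e-04 × 3600 = 2.43 mm/hr.
Over 6.5 h: total = 2.43 × 6.5 = 15.795 ≈ 16 mm.

R ≈ 2.43 mm/hr; total ≈ 16 mm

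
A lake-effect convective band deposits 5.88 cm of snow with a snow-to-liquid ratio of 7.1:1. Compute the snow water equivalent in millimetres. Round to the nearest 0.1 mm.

SWE ≈ 8.3 mm

SWE = snow depth / ratio = 5.88 cm / 7.1 = 0.828 cm = 8.3 mm.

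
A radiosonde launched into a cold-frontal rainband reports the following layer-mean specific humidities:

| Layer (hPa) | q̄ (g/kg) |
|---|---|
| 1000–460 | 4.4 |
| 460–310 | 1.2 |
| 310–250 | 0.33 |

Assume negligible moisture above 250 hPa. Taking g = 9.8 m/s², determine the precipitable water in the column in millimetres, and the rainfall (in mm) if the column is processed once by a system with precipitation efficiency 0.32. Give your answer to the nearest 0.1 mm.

PW ≈ 26.3 mm; rainfall ≈ 8.4 mm

Precipitable water is the column-integrated vapour mass per unit area: PW = (1/g) Σ q̄ Δp, with q in kg/kg and Δp in Pa (1 kg/m² of water = 1 mm).
Layer 1000–460 hPa: Δp = 540 hPa = 54000 Pa, q̄ = 0.0044 kg/kg → 0.0044 × 54000 / 9.8 = 24.24 mm
Layer 460–310 hPa: Δp = 150 hPa = 15000 Pa, q̄ = 0.0012 kg/kg → 0.0012 × 15000 / 9.8 = 1.84 mm
Layer 310–250 hPa: Δp = 60 hPa = 6000 Pa, q̄ = 0.00033 kg/kg → 0.00033 × 6000 / 9.8 = 0.20 mm
PW = 24.24 + 1.84 + 0.20 = 26.28 ≈ 26.3 mm.
Rainfall = ε × PW = 0.32 × 26.3 = 8.4 mm.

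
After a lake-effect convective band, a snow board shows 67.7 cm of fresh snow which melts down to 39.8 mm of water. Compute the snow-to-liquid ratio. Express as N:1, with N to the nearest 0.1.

Ratio = snow depth / SWE = 677 mm / 39.8 mm = 17.0, i.e. 17.0:1.

ratio ≈ 17.0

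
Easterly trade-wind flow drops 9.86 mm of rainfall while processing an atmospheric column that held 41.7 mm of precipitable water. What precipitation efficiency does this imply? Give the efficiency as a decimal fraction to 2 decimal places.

ε = rainfall / PW = 9.86 / 41.7 = 0.24.

ε ≈ 0.24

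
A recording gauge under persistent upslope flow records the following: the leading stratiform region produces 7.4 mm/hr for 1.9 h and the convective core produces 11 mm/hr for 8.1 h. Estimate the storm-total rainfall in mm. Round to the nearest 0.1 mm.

total ≈ 103.2 mm

Total = Σ Rᵢ Δtᵢ = 7.4 × 1.9 + 11 × 8.1
      = 14.06 + 89.1 = 103.2 mm.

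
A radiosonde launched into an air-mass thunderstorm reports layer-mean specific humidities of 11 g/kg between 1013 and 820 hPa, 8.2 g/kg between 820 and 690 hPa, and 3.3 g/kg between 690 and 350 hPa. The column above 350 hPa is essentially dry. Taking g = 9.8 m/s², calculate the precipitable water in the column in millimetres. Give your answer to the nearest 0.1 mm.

Precipitable water is the column-integrated vapour mass per unit area: PW = (1/g) Σ q̄ Δp, with q in kg/kg and Δp in Pa (1 kg/m² of water = 1 mm).
Layer 1013–820 hPa: Δp = 193 hPa = 19300 Pa, q̄ = 0.011 kg/kg → 0.011 × 19300 / 9.8 = 21.66 mm
Layer 820–690 hPa: Δp = 130 hPa = 13000 Pa, q̄ = 0.0082 kg/kg → 0.0082 × 13000 / 9.8 = 10.88 mm
Layer 690–350 hPa: Δp = 340 hPa = 34000 Pa, q̄ = 0.0033 kg/kg → 0.0033 × 34000 / 9.8 = 11.45 mm
PW = 21.66 + 10.88 + 11.45 = 43.99 ≈ 44.0 mm.

PW ≈ 44.0 mm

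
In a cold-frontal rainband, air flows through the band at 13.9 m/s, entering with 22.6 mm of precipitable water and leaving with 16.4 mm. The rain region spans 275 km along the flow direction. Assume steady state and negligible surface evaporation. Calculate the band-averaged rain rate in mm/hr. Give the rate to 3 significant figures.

R ≈ 1.13 mm/hr

Column moisture flux per unit crosswind length is F = V × PW.
Inflow: F_in = 13.9 × 22.6 = 314.14 mm·m/s
Outflow: F_out = 13.9 × 16.4 = 227.96 mm·m/s
Steady-state rate R = (F_in − F_out)/L = (314.14 − 227.96) / 275000 m = 3.134e-04 mm/s.
R = 3.134e-04 × 3600 = 1.13 mm/hr.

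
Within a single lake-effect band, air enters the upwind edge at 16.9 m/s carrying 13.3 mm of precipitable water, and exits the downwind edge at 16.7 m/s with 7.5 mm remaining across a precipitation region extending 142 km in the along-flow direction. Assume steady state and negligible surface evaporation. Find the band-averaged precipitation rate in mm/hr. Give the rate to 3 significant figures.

Column moisture flux per unit crosswind length is F = V × PW.
Inflow: F_in = 16.9 × 13.3 = 224.77 mm·m/s
Outflow: F_out = 16.7 × 7.5 = 125.25 mm·m/s
Steady-state rate R = (F_in − F_out)/L = (224.77 − 125.25) / 142000 m = 7.008e-04 mm/s.
R = 7.008e-04 × 3600 = 2.52 mm/hr.

R ≈ 2.52 mm/hr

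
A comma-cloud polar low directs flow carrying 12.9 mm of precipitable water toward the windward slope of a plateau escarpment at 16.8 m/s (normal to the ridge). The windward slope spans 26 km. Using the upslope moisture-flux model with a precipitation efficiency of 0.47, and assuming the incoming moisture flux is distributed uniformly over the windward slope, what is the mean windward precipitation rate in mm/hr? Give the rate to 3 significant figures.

Incoming column moisture flux per unit ridge length: F = V × PW = 16.8 × 12.9 = 216.72 mm·m/s.
Spread over the 26 km slope with efficiency ε = 0.47: R = ε·F/W = 0.47 × 216.72 / 26000 m = 3.918e-03 mm/s.
R = 3.918e-03 × 3600 = 14.1 mm/hr.

R ≈ 14.1 mm/hr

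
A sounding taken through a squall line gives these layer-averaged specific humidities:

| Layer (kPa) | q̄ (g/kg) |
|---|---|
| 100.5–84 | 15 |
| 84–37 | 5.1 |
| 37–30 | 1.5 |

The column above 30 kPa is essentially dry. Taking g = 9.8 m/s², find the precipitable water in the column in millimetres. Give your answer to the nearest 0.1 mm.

PW ≈ 50.8 mm

Precipitable water is the column-integrated vapour mass per unit area: PW = (1/g) Σ q̄ Δp, with q in kg/kg and Δp in Pa (1 kg/m² of water = 1 mm).
Layer 100.5–84 kPa: Δp = 165 hPa = 16500 Pa, q̄ = 0.015 kg/kg → 0.015 × 16500 / 9.8 = 25.26 mm
Layer 84–37 kPa: Δp = 470 hPa = 47000 Pa, q̄ = 0.0051 kg/kg → 0.0051 × 47000 / 9.8 = 24.46 mm
Layer 37–30 kPa: Δp = 70 hPa = 7000 Pa, q̄ = 0.0015 kg/kg → 0.0015 × 7000 / 9.8 = 1.07 mm
PW = 25.26 + 24.46 + 1.07 = 50.79 ≈ 50.8 mm.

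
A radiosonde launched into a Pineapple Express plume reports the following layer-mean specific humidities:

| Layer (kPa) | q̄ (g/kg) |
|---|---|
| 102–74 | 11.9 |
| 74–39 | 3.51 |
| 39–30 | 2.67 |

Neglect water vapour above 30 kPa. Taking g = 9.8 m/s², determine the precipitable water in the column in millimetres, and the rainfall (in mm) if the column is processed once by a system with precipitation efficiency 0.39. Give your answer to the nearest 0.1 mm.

PW ≈ 49.0 mm; rainfall ≈ 19.1 mm

Precipitable water is the column-integrated vapour mass per unit area: PW = (1/g) Σ q̄ Δp, with q in kg/kg and Δp in Pa (1 kg/m² of water = 1 mm).
Layer 102–74 kPa: Δp = 280 hPa = 28000 Pa, q̄ = 0.0119 kg/kg → 0.0119 × 28000 / 9.8 = 34.00 mm
Layer 74–39 kPa: Δp = 350 hPa = 35000 Pa, q̄ = 0.00351 kg/kg → 0.00351 × 35000 / 9.8 = 12.54 mm
Layer 39–30 kPa: Δp = 90 hPa = 9000 Pa, q̄ = 0.00267 kg/kg → 0.00267 × 9000 / 9.8 = 2.45 mm
PW = 34.00 + 12.54 + 2.45 = 48.99 ≈ 49.0 mm.
Rainfall = ε × PW = 0.39 × 49.0 = 19.1 mm.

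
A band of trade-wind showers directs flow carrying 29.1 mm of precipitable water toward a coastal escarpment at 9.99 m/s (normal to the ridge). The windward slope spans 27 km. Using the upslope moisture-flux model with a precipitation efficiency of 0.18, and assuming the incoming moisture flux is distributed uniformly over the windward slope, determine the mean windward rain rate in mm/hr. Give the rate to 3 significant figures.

Incoming column moisture flux per unit ridge length: F = V × PW = 9.99 × 29.1 = 290.709 mm·m/s.
Spread over the 27 km slope with efficiency ε = 0.18: R = ε·F/W = 0.18 × 290.709 / 27000 m = 1.938e-03 mm/s.
R = 1.938e-03 × 3600 = 6.98 mm/hr.

R ≈ 6.98 mm/hr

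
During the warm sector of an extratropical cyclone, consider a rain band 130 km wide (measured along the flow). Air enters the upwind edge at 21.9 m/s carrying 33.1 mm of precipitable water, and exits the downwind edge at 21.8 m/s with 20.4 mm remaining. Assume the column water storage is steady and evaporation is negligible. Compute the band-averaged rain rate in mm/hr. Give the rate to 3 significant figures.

Column moisture flux per unit crosswind length is F = V × PW.
Inflow: F_in = 21.9 × 33.1 = 724.89 mm·m/s
Outflow: F_out = 21.8 × 20.4 = 444.72 mm·m/s
Steady-state rate R = (F_in − F_out)/L = (724.89 − 444.72) / 130000 m = 2.155e-03 mm/s.
R = 2.155e-03 × 3600 = 7.76 mm/hr.

R ≈ 7.76 mm/hr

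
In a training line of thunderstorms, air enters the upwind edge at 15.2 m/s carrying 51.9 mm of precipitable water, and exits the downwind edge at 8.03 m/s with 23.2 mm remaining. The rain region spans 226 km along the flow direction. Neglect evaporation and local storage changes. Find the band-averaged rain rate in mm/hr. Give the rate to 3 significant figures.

R ≈ 9.60 mm/hr

Column moisture flux per unit crosswind length is F = V × PW.
Inflow: F_in = 15.2 × 51.9 = 788.88 mm·m/s
Outflow: F_out = 8.03 × 23.2 = 186.296 mm·m/s
Steady-state rate R = (F_in − F_out)/L = (788.88 − 186.296) / 226000 m = 2.666e-03 mm/s.
R = 2.666e-03 × 3600 = 9.60 mm/hr.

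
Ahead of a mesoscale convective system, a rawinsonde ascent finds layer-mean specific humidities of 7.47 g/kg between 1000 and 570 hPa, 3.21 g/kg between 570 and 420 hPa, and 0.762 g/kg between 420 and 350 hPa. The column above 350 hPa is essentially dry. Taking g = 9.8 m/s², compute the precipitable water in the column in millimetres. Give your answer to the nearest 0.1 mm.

PW ≈ 38.2 mm

Precipitable water is the column-integrated vapour mass per unit area: PW = (1/g) Σ q̄ Δp, with q in kg/kg and Δp in Pa (1 kg/m² of water = 1 mm).
Layer 1000–570 hPa: Δp = 430 hPa = 43000 Pa, q̄ = 0.00747 kg/kg → 0.00747 × 43000 / 9.8 = 32.78 mm
Layer 570–420 hPa: Δp = 150 hPa = 15000 Pa, q̄ = 0.00321 kg/kg → 0.00321 × 15000 / 9.8 = 4.91 mm
Layer 420–350 hPa: Δp = 70 hPa = 7000 Pa, q̄ = 0.000762 kg/kg → 0.000762 × 7000 / 9.8 = 0.54 mm
PW = 32.78 + 4.91 + 0.54 = 38.23 ≈ 38.2 mm.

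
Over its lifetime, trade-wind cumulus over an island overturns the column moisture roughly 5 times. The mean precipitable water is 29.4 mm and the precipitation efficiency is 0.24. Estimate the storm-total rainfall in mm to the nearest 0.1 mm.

Each cycle deposits ε × PW = 0.24 × 29.4 = 7.056 mm.
Over 5 cycles: 5 × 7.056 = 35.3 mm.

rainfall ≈ 35.3 mm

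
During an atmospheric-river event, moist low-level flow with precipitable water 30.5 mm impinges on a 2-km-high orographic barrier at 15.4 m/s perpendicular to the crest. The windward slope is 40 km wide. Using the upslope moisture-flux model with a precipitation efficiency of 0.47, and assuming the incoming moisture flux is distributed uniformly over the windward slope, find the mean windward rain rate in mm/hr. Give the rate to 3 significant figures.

Incoming column moisture flux per unit ridge length: F = V × PW = 15.4 × 30.5 = 469.7 mm·m/s.
Spread over the 40 km slope with efficiency ε = 0.47: R = ε·F/W = 0.47 × 469.7 / 40000 m = 5.519e-03 mm/s.
R = 5.519e-03 × 3600 = 19.9 mm/hr.

R ≈ 19.9 mm/hr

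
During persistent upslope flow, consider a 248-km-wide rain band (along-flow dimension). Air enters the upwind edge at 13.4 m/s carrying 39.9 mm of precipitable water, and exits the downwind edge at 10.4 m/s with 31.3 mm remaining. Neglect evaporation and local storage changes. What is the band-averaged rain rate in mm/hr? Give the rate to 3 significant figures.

Column moisture flux per unit crosswind length is F = V × PW.
Inflow: F_in = 13.4 × 39.9 = 534.66 mm·m/s
Outflow: F_out = 10.4 × 31.3 = 325.52 mm·m/s
Steady-state rate R = (F_in − F_out)/L = (534.66 − 325.52) / 248000 m = 8.433e-04 mm/s.
R = 8.433e-04 × 3600 = 3.04 mm/hr.

R ≈ 3.04 mm/hr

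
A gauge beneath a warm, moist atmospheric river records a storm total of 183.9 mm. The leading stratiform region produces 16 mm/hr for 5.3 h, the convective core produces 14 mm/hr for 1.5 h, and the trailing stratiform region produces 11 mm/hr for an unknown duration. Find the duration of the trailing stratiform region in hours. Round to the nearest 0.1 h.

Known phases: 16 × 5.3 + 14 × 1.5 = 84.8 + 21 = 105.8 mm.
Remaining depth = 183.9 − 105.8 = 78.1 mm.
Duration = 78.1 / 11 = 7.1 h.

duration ≈ 7.1 h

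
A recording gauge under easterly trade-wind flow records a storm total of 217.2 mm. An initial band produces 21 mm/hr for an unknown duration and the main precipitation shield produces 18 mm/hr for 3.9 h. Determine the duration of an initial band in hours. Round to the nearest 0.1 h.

Known phases: 18 × 3.9 = 70.2 mm.
Remaining depth = 217.2 − 70.2 = 147 mm.
Duration = 147 / 21 = 7.0 h.

duration ≈ 7.0 h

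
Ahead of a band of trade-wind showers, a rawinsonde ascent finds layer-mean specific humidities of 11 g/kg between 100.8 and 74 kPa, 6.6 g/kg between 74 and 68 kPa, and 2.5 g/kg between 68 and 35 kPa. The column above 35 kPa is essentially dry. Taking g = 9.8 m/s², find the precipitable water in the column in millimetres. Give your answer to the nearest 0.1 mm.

Precipitable water is the column-integrated vapour mass per unit area: PW = (1/g) Σ q̄ Δp, with q in kg/kg and Δp in Pa (1 kg/m² of water = 1 mm).
Layer 100.8–74 kPa: Δp = 268 hPa = 26800 Pa, q̄ = 0.011 kg/kg → 0.011 × 26800 / 9.8 = 30.08 mm
Layer 74–68 kPa: Δp = 60 hPa = 6000 Pa, q̄ = 0.0066 kg/kg → 0.0066 × 6000 / 9.8 = 4.04 mm
Layer 68–35 kPa: Δp = 330 hPa = 33000 Pa, q̄ = 0.0025 kg/kg → 0.0025 × 33000 / 9.8 = 8.42 mm
PW = 30.08 + 4.04 + 8.42 = 42.54 ≈ 42.5 mm.

PW ≈ 42.5 mm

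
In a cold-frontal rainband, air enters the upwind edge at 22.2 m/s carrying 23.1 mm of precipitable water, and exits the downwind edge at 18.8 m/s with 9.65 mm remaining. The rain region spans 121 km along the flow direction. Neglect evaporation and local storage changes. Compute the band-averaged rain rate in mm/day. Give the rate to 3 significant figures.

R ≈ 237 mm/day

Column moisture flux per unit crosswind length is F = V × PW.
Inflow: F_in = 22.2 × 23.1 = 512.82 mm·m/s
Outflow: F_out = 18.8 × 9.65 = 181.42 mm·m/s
Steady-state rate R = (F_in − F_out)/L = (512.82 − 181.42) / 121000 m = 2.739e-03 mm/s.
R = 2.739e-03 × 3600 × 24 = 237 mm/day.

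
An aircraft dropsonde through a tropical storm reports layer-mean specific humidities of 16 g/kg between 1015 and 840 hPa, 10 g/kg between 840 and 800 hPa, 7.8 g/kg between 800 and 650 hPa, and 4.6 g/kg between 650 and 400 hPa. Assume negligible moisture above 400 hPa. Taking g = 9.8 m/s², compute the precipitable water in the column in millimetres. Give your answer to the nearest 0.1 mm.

Precipitable water is the column-integrated vapour mass per unit area: PW = (1/g) Σ q̄ Δp, with q in kg/kg and Δp in Pa (1 kg/m² of water = 1 mm).
Layer 1015–840 hPa: Δp = 175 hPa = 17500 Pa, q̄ = 0.016 kg/kg → 0.016 × 17500 / 9.8 = 28.57 mm
Layer 840–800 hPa: Δp = 40 hPa = 4000 Pa, q̄ = 0.01 kg/kg → 0.01 × 4000 / 9.8 = 4.08 mm
Layer 800–650 hPa: Δp = 150 hPa = 15000 Pa, q̄ = 0.0078 kg/kg → 0.0078 × 15000 / 9.8 = 11.94 mm
Layer 650–400 hPa: Δp = 250 hPa = 25000 Pa, q̄ = 0.0046 kg/kg → 0.0046 × 25000 / 9.8 = 11.73 mm
PW = 28.57 + 4.08 + 11.94 + 11.73 = 56.32 ≈ 56.3 mm.

PW ≈ 56.3 mm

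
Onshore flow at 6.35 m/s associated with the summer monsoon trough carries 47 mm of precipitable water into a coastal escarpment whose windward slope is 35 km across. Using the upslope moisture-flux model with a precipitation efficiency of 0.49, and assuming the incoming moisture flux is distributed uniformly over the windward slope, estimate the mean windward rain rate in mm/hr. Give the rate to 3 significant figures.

R ≈ 15.0 mm/hr

Incoming column moisture flux per unit ridge length: F = V × PW = 6.35 × 47 = 298.45 mm·m/s.
Spread over the 35 km slope with efficiency ε = 0.49: R = ε·F/W = 0.49 × 298.45 / 35000 m = 4.178e-03 mm/s.
R = 4.178e-03 × 3600 = 15.0 mm/hr.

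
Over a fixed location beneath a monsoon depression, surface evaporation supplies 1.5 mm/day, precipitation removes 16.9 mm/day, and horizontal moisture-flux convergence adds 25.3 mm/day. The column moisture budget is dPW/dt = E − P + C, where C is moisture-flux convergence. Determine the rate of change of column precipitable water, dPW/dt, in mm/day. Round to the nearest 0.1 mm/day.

dPW/dt ≈ 9.9 mm/day

dPW/dt = E − P + C = 1.5 − 16.9 + (25.3) = 9.9 mm/day.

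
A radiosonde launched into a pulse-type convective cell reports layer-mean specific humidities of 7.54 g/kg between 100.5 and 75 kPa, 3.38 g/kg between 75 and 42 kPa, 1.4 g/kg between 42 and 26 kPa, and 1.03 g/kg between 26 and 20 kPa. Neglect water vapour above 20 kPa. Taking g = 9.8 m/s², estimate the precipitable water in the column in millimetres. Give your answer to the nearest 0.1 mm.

Precipitable water is the column-integrated vapour mass per unit area: PW = (1/g) Σ q̄ Δp, with q in kg/kg and Δp in Pa (1 kg/m² of water = 1 mm).
Layer 100.5–75 kPa: Δp = 255 hPa = 25500 Pa, q̄ = 0.00754 kg/kg → 0.00754 × 25500 / 9.8 = 19.62 mm
Layer 75–42 kPa: Δp = 330 hPa = 33000 Pa, q̄ = 0.00338 kg/kg → 0.00338 × 33000 / 9.8 = 11.38 mm
Layer 42–26 kPa: Δp = 160 hPa = 16000 Pa, q̄ = 0.0014 kg/kg → 0.0014 × 16000 / 9.8 = 2.29 mm
Layer 26–20 kPa: Δp = 60 hPa = 6000 Pa, q̄ = 0.00103 kg/kg → 0.00103 × 6000 / 9.8 = 0.63 mm
PW = 19.62 + 11.38 + 2.29 + 0.63 = 33.92 ≈ 33.9 mm.

PW ≈ 33.9 mm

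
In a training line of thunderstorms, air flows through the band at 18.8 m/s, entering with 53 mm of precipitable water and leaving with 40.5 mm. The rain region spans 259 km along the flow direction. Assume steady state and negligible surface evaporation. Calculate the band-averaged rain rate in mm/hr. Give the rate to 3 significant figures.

R ≈ 3.27 mm/hr

Column moisture flux per unit crosswind length is F = V × PW.
Inflow: F_in = 18.8 × 53 = 996.4 mm·m/s
Outflow: F_out = 18.8 × 40.5 = 761.4 mm·m/s
Steady-state rate R = (F_in − F_out)/L = (996.4 − 761.4) / 259000 m = 9.073e-04 mm/s.
R = 9.073e-04 × 3600 = 3.27 mm/hr.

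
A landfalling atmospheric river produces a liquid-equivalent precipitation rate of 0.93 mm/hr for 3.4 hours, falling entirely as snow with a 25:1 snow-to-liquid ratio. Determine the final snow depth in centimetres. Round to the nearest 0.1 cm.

snow depth ≈ 7.9 cm

Liquid-equivalent depth = 0.93 × 3.4 = 3.162 mm.
Snow depth = 3.162 mm × 25 = 79.05 mm = 7.9 cm.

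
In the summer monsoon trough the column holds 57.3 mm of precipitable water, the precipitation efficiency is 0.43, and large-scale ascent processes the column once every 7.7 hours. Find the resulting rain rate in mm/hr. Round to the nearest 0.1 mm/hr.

R ≈ 3.2 mm/hr

Each overturning extracts ε × PW = 0.43 × 57.3 = 24.639 mm.
Rate = ε·PW / τ = 24.639 / 7.7 h = 3.2 mm/hr.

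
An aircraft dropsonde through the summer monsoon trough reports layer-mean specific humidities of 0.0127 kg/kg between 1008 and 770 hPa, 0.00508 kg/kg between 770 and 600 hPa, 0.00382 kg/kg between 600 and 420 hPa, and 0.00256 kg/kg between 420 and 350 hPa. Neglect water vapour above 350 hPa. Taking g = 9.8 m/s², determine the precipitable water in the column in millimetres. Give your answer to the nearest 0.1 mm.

Precipitable water is the column-integrated vapour mass per unit area: PW = (1/g) Σ q̄ Δp, with q in kg/kg and Δp in Pa (1 kg/m² of water = 1 mm).
Layer 1008–770 hPa: Δp = 238 hPa = 23800 Pa, q̄ = 0.0127 kg/kg → 0.0127 × 23800 / 9.8 = 30.84 mm
Layer 770–600 hPa: Δp = 170 hPa = 17000 Pa, q̄ = 0.00508 kg/kg → 0.00508 × 17000 / 9.8 = 8.81 mm
Layer 600–420 hPa: Δp = 180 hPa = 18000 Pa, q̄ = 0.00382 kg/kg → 0.00382 × 18000 / 9.8 = 7.02 mm
Layer 420–350 hPa: Δp = 70 hPa = 7000 Pa, q̄ = 0.00256 kg/kg → 0.00256 × 7000 / 9.8 = 1.83 mm
PW = 30.84 + 8.81 + 7.02 + 1.83 = 48.50 ≈ 48.5 mm.

PW ≈ 48.5 mm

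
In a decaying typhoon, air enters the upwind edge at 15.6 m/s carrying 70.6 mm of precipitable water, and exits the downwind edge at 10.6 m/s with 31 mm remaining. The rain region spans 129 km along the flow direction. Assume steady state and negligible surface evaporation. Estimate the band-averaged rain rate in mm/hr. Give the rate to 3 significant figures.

Column moisture flux per unit crosswind length is F = V × PW.
Inflow: F_in = 15.6 × 70.6 = 1101.36 mm·m/s
Outflow: F_out = 10.6 × 31 = 328.6 mm·m/s
Steady-state rate R = (F_in − F_out)/L = (1101.36 − 328.6) / 129000 m = 5.990e-03 mm/s.
R = 5.990e-03 × 3600 = 21.6 mm/hr.

R ≈ 21.6 mm/hr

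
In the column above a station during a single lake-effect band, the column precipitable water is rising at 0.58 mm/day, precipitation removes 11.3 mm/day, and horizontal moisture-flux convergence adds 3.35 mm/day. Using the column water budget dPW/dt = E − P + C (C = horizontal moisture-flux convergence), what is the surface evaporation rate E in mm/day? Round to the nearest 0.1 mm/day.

E ≈ 8.5 mm/day

dPW/dt = +0.58 mm/day.
E = dPW/dt + P − C = (+0.58) + 11.3 − (3.35) = 8.5 mm/day.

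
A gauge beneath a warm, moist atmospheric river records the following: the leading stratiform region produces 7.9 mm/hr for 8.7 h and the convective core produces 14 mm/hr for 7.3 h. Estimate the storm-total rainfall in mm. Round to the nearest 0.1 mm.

Total = Σ Rᵢ Δtᵢ = 7.9 × 8.7 + 14 × 7.3
      = 68.73 + 102.2 = 170.9 mm.

total ≈ 170.9 mm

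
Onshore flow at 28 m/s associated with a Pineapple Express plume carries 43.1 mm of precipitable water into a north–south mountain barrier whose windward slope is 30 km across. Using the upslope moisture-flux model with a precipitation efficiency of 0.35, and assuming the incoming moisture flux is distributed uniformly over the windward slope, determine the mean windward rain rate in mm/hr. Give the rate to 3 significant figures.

R ≈ 50.7 mm/hr

Incoming column moisture flux per unit ridge length: F = V × PW = 28 × 43.1 = 1206.8 mm·m/s.
Spread over the 30 km slope with efficiency ε = 0.35: R = ε·F/W = 0.35 × 1206.8 / 30000 m = 1.408e-02 mm/s.
R = 1.408e-02 × 3600 = 50.7 mm/hr.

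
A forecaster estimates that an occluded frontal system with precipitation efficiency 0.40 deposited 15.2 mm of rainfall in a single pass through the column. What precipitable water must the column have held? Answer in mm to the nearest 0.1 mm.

PW = rainfall / ε = 15.2 / 0.40 = 38.0 mm.

PW ≈ 38.0 mm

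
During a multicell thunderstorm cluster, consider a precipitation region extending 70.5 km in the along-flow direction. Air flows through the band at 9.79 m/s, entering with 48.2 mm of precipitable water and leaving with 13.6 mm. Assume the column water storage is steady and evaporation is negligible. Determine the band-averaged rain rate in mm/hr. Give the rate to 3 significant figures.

Column moisture flux per unit crosswind length is F = V × PW.
Inflow: F_in = 9.79 × 48.2 = 471.878 mm·m/s
Outflow: F_out = 9.79 × 13.6 = 133.144 mm·m/s
Steady-state rate R = (F_in − F_out)/L = (471.878 − 133.144) / 70500 m = 4.805e-03 mm/s.
R = 4.805e-03 × 3600 = 17.3 mm/hr.

R ≈ 17.3 mm/hr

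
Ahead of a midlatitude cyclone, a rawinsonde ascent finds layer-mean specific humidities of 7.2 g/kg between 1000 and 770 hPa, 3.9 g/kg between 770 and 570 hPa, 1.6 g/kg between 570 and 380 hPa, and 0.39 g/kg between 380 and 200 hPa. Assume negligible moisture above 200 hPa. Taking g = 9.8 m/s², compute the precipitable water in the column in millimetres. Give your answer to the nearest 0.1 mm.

Precipitable water is the column-integrated vapour mass per unit area: PW = (1/g) Σ q̄ Δp, with q in kg/kg and Δp in Pa (1 kg/m² of water = 1 mm).
Layer 1000–770 hPa: Δp = 230 hPa = 23000 Pa, q̄ = 0.0072 kg/kg → 0.0072 × 23000 / 9.8 = 16.90 mm
Layer 770–570 hPa: Δp = 200 hPa = 20000 Pa, q̄ = 0.0039 kg/kg → 0.0039 × 20000 / 9.8 = 7.96 mm
Layer 570–380 hPa: Δp = 190 hPa = 19000 Pa, q̄ = 0.0016 kg/kg → 0.0016 × 19000 / 9.8 = 3.10 mm
Layer 380–200 hPa: Δp = 180 hPa = 18000 Pa, q̄ = 0.00039 kg/kg → 0.00039 × 18000 / 9.8 = 0.72 mm
PW = 16.90 + 7.96 + 3.10 + 0.72 = 28.68 ≈ 28.7 mm.

PW ≈ 28.7 mm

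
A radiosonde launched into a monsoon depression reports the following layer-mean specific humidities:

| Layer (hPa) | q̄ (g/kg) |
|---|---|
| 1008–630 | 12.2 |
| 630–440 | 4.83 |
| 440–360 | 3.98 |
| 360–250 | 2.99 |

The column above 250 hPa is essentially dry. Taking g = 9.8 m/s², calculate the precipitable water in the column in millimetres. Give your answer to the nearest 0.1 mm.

PW ≈ 63.0 mm

Precipitable water is the column-integrated vapour mass per unit area: PW = (1/g) Σ q̄ Δp, with q in kg/kg and Δp in Pa (1 kg/m² of water = 1 mm).
Layer 1008–630 hPa: Δp = 378 hPa = 37800 Pa, q̄ = 0.0122 kg/kg → 0.0122 × 37800 / 9.8 = 47.06 mm
Layer 630–440 hPa: Δp = 190 hPa = 19000 Pa, q̄ = 0.00483 kg/kg → 0.00483 × 19000 / 9.8 = 9.36 mm
Layer 440–360 hPa: Δp = 80 hPa = 8000 Pa, q̄ = 0.00398 kg/kg → 0.00398 × 8000 / 9.8 = 3.25 mm
Layer 360–250 hPa: Δp = 110 hPa = 11000 Pa, q̄ = 0.00299 kg/kg → 0.00299 × 11000 / 9.8 = 3.36 mm
PW = 47.06 + 9.36 + 3.25 + 3.36 = 63.03 ≈ 63.0 mm.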